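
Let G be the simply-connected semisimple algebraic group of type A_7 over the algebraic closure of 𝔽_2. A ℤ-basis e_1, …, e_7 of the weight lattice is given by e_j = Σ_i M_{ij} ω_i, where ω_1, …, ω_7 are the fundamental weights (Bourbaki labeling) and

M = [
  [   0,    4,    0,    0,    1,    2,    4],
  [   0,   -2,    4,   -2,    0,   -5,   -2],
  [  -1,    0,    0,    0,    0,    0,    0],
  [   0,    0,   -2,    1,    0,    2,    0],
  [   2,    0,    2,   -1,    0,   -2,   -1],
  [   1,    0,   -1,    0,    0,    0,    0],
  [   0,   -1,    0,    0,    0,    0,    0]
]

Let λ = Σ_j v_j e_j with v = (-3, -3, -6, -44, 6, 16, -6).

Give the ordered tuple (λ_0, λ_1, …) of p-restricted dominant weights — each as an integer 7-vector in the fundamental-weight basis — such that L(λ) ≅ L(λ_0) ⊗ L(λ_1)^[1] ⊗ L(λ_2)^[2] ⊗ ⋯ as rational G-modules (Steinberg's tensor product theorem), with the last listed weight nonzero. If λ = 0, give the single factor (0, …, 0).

ω-coordinates c = M·v, v = (-3, -3, -6, -44, 6, 16, -6):
  c_1 = (0)·(-3) + (4)·(-3) + (0)·(-6) + (0)·(-44) + 1·6 + 2·16 + (4)·(-6) = 2
  c_2 = (0)·(-3) + (-2)·(-3) + (4)·(-6) + (-2)·(-44) + 0·6 + (-5)·(16) + (-2)·(-6) = 2
  c_3 = (-1)·(-3) + (0)·(-3) + (0)·(-6) + (0)·(-44) + 0·6 + 0·16 + (0)·(-6) = 3
  c_4 = (0)·(-3) + (0)·(-3) + (-2)·(-6) + (1)·(-44) + 0·6 + 2·16 + (0)·(-6) = 0
  c_5 = (2)·(-3) + (0)·(-3) + (2)·(-6) + (-1)·(-44) + 0·6 + (-2)·(16) + (-1)·(-6) = 0
  c_6 = (1)·(-3) + (0)·(-3) + (-1)·(-6) + (0)·(-44) + 0·6 + 0·16 + (0)·(-6) = 3
  c_7 = (0)·(-3) + (-1)·(-3) + (0)·(-6) + (0)·(-44) + 0·6 + 0·16 + (0)·(-6) = 3
Base-2 expansion of each c_i:
  c_1 = 2 = 0·2^0 + 1·2^1
  c_2 = 2 = 0·2^0 + 1·2^1
  c_3 = 3 = 1·2^0 + 1·2^1
  c_4 = 0
  c_5 = 0
  c_6 = 3 = 1·2^0 + 1·2^1
  c_7 = 3 = 1·2^0 + 1·2^1
Factor λ_0 = (0, 0, 1, 0, 0, 1, 1)
Factor λ_1 = (1, 1, 1, 0, 0, 1, 1)

((0, 0, 1, 0, 0, 1, 1), (1, 1, 1, 0, 0, 1, 1))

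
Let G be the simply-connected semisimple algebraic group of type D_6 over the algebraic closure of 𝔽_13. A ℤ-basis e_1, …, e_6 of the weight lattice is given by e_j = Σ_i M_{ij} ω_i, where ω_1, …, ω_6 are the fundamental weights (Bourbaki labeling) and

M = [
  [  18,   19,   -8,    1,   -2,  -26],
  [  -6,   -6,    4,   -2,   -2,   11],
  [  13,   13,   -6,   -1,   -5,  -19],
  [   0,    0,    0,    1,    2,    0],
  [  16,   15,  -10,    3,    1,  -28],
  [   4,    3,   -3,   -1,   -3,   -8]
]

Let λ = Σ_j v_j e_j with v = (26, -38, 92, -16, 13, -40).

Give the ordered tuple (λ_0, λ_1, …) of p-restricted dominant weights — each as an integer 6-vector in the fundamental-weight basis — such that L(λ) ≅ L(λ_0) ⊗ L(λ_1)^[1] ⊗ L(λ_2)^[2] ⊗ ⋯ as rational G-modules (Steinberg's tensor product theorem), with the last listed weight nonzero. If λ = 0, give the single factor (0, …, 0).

((8, 6, 3, 10, 11, 11),)

ω-coordinates c = M·v, v = (26, -38, 92, -16, 13, -40):
  c_1 = (18)·(26) + (19)·(-38) + (-8)·(92) + (1)·(-16) + (-2)·(13) + (-26)·(-40) = 8
  c_2 = (-6)·(26) + (-6)·(-38) + (4)·(92) + (-2)·(-16) + (-2)·(13) + (11)·(-40) = 6
  c_3 = (13)·(26) + (13)·(-38) + (-6)·(92) + (-1)·(-16) + (-5)·(13) + (-19)·(-40) = 3
  c_4 = (0)·(26) + (0)·(-38) + (0)·(92) + (1)·(-16) + (2)·(13) + (0)·(-40) = 10
  c_5 = (16)·(26) + (15)·(-38) + (-10)·(92) + (3)·(-16) + (1)·(13) + (-28)·(-40) = 11
  c_6 = (4)·(26) + (3)·(-38) + (-3)·(92) + (-1)·(-16) + (-3)·(13) + (-8)·(-40) = 11
p = 13; digits c_i = Σ_j d_{ij}·13^j, 0 ≤ d_{ij} < 13:
  c_1 = 8 = 8·13^0
  c_2 = 6 = 6·13^0
  c_3 = 3 = 3·13^0
  c_4 = 10 = 10·13^0
  c_5 = 11 = 11·13^0
  c_6 = 11 = 11·13^0
λ_0 = (8, 6, 3, 10, 11, 11)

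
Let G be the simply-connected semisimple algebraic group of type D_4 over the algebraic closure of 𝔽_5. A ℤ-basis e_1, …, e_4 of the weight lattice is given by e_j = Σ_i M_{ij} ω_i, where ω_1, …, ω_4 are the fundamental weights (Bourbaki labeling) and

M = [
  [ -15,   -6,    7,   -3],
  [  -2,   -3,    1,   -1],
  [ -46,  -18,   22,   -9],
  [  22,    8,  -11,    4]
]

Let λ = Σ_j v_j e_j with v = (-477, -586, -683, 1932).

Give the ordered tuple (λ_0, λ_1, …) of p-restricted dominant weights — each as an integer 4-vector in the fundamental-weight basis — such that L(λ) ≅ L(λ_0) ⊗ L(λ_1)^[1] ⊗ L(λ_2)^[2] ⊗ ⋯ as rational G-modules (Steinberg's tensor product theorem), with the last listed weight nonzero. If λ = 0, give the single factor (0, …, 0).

((4, 2, 1, 4), (3, 4, 0, 1), (3, 3, 3, 2))

Compute c_i = Σ_j M_{ij} v_j with v = (-477, -586, -683, 1932):
  c_1 = -15*-477 + -6*-586 + 7*-683 + -3*1932 = 94
  c_2 = -2*-477 + -3*-586 + 1*-683 + -1*1932 = 97
  c_3 = -46*-477 + -18*-586 + 22*-683 + -9*1932 = 76
  c_4 = 22*-477 + 8*-586 + -11*-683 + 4*1932 = 59
Writing each c_i in base p = 5:
  c_1 = 94 = 4·5^0 + 3·5^1 + 3·5^2
  c_2 = 97 = 2·5^0 + 4·5^1 + 3·5^2
  c_3 = 76 = 1·5^0 + 0·5^1 + 3·5^2
  c_4 = 59 = 4·5^0 + 1·5^1 + 2·5^2
Factor λ_0 = (4, 2, 1, 4)
Factor λ_1 = (3, 4, 0, 1)
Factor λ_2 = (3, 3, 3, 2)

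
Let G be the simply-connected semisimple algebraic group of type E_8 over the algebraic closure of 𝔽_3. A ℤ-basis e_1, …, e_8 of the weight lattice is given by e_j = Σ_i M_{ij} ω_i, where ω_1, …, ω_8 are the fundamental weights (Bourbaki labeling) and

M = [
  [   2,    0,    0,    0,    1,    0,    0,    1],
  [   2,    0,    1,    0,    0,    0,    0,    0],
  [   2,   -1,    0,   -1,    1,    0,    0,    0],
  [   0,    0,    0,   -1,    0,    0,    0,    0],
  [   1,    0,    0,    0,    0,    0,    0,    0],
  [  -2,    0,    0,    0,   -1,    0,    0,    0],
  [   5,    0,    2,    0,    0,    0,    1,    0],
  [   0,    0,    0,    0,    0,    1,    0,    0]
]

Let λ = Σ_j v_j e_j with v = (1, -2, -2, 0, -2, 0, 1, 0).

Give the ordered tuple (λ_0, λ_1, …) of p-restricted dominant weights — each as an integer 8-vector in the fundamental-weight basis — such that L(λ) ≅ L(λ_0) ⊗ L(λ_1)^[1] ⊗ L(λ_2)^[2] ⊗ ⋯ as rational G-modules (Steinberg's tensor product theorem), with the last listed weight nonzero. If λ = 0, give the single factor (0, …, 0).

In the fundamental-weight basis, λ has coordinates c = M·v (v = (1, -2, -2, 0, -2, 0, 1, 0)):
  c_1 = (2)·(1) + (0)·(-2) + (0)·(-2) + (0)·(0) + (1)·(-2) + (0)·(0) + (0)·(1) + (1)·(0) = 0
  c_2 = (2)·(1) + (0)·(-2) + (1)·(-2) + (0)·(0) + (0)·(-2) + (0)·(0) + (0)·(1) + (0)·(0) = 0
  c_3 = (2)·(1) + (-1)·(-2) + (0)·(-2) + (-1)·(0) + (1)·(-2) + (0)·(0) + (0)·(1) + (0)·(0) = 2
  c_4 = (0)·(1) + (0)·(-2) + (0)·(-2) + (-1)·(0) + (0)·(-2) + (0)·(0) + (0)·(1) + (0)·(0) = 0
  c_5 = (1)·(1) + (0)·(-2) + (0)·(-2) + (0)·(0) + (0)·(-2) + (0)·(0) + (0)·(1) + (0)·(0) = 1
  c_6 = (-2)·(1) + (0)·(-2) + (0)·(-2) + (0)·(0) + (-1)·(-2) + (0)·(0) + (0)·(1) + (0)·(0) = 0
  c_7 = (5)·(1) + (0)·(-2) + (2)·(-2) + (0)·(0) + (0)·(-2) + (0)·(0) + (1)·(1) + (0)·(0) = 2
  c_8 = (0)·(1) + (0)·(-2) + (0)·(-2) + (0)·(0) + (0)·(-2) + (1)·(0) + (0)·(1) + (0)·(0) = 0
Writing each c_i in base p = 3:
  c_1 = 0
  c_2 = 0
  c_3 = 2 = 2·3^0
  c_4 = 0
  c_5 = 1 = 1·3^0
  c_6 = 0
  c_7 = 2 = 2·3^0
  c_8 = 0
λ_0 = (0, 0, 2, 0, 1, 0, 2, 0)

((0, 0, 2, 0, 1, 0, 2, 0),)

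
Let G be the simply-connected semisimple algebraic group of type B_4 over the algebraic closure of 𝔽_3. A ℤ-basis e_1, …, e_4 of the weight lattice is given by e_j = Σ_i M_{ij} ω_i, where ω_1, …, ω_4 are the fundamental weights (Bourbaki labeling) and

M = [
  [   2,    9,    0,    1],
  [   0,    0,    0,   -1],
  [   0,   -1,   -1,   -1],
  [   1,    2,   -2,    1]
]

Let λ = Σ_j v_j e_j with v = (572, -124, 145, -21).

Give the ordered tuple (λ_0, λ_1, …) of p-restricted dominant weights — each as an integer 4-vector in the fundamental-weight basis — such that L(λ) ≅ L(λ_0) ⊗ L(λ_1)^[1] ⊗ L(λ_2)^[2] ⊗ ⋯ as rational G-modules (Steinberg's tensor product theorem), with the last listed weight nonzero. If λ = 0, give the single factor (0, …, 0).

((1, 0, 0, 1), (2, 1, 0, 1), (0, 2, 0, 1))

Compute c_i = Σ_j M_{ij} v_j with v = (572, -124, 145, -21):
  c_1 = 2*572 + 9*-124 + 0*145 + 1*-21 = 7
  c_2 = 0*572 + 0*-124 + 0*145 + -1*-21 = 21
  c_3 = 0*572 + -1*-124 + -1*145 + -1*-21 = 0
  c_4 = 1*572 + 2*-124 + -2*145 + 1*-21 = 13
Expand coordinatewise in base 3:
  c_1 = 7 = 1·3^0 + 2·3^1
  c_2 = 21 = 0·3^0 + 1·3^1 + 2·3^2
  c_3 = 0
  c_4 = 13 = 1·3^0 + 1·3^1 + 1·3^2
λ_0 = (1, 0, 0, 1)
λ_1 = (2, 1, 0, 1)
λ_2 = (0, 2, 0, 1)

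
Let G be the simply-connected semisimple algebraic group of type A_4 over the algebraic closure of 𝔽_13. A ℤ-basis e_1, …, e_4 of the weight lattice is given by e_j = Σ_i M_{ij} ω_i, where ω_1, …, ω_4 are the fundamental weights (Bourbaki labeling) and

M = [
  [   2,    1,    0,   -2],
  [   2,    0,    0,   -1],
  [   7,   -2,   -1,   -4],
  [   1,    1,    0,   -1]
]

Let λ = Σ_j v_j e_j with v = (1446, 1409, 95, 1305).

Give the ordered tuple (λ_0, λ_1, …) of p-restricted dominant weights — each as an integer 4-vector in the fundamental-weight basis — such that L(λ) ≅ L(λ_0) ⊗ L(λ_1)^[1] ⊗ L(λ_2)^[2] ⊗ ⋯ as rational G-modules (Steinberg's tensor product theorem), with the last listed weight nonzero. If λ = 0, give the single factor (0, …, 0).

Converting to the ω-basis (c_i = row i of M dotted with v = (1446, 1409, 95, 1305)):
  c_1 = (2)·(1446) + (1)·(1409) + (0)·(95) + (-2)·(1305) = 1691
  c_2 = (2)·(1446) + (0)·(1409) + (0)·(95) + (-1)·(1305) = 1587
  c_3 = (7)·(1446) + (-2)·(1409) + (-1)·(95) + (-4)·(1305) = 1989
  c_4 = (1)·(1446) + (1)·(1409) + (0)·(95) + (-1)·(1305) = 1550
Writing each c_i in base p = 13:
  c_1 = 1691 = 1·13^0 + 0·13^1 + 10·13^2
  c_2 = 1587 = 1·13^0 + 5·13^1 + 9·13^2
  c_3 = 1989 = 0·13^0 + 10·13^1 + 11·13^2
  c_4 = 1550 = 3·13^0 + 2·13^1 + 9·13^2
λ_0 = (1, 1, 0, 3)
λ_1 = (0, 5, 10, 2)
λ_2 = (10, 9, 11, 9)

((1, 1, 0, 3), (0, 5, 10, 2), (10, 9, 11, 9))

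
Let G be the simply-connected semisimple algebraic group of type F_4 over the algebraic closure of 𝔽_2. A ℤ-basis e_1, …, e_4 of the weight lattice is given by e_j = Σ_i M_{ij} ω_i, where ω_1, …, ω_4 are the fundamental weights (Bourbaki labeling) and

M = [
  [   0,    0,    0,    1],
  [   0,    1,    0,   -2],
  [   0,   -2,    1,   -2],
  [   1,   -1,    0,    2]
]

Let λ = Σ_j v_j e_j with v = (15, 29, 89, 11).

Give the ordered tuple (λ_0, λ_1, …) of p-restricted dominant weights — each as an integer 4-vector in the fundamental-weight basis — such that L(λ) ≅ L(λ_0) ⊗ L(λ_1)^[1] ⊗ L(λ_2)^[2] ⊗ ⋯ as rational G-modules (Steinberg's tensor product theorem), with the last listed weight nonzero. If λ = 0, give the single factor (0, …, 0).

ω-coordinates c = M·v, v = (15, 29, 89, 11):
  c_1 = 0·15 + 0·29 + 0·89 + 1·11 = 11
  c_2 = 0·15 + 1·29 + 0·89 + (-2)·(11) = 7
  c_3 = 0·15 + (-2)·(29) + 1·89 + (-2)·(11) = 9
  c_4 = 1·15 + (-1)·(29) + 0·89 + 2·11 = 8
Writing each c_i in base p = 2:
  c_1 = 11 = 1·2^0 + 1·2^1 + 0·2^2 + 1·2^3
  c_2 = 7 = 1·2^0 + 1·2^1 + 1·2^2
  c_3 = 9 = 1·2^0 + 0·2^1 + 0·2^2 + 1·2^3
  c_4 = 8 = 0·2^0 + 0·2^1 + 0·2^2 + 1·2^3
λ_0 = (1, 1, 1, 0)
λ_1 = (1, 1, 0, 0)
λ_2 = (0, 1, 0, 0)
λ_3 = (1, 0, 1, 1)

((1, 1, 1, 0), (1, 1, 0, 0), (0, 1, 0, 0), (1, 0, 1, 1))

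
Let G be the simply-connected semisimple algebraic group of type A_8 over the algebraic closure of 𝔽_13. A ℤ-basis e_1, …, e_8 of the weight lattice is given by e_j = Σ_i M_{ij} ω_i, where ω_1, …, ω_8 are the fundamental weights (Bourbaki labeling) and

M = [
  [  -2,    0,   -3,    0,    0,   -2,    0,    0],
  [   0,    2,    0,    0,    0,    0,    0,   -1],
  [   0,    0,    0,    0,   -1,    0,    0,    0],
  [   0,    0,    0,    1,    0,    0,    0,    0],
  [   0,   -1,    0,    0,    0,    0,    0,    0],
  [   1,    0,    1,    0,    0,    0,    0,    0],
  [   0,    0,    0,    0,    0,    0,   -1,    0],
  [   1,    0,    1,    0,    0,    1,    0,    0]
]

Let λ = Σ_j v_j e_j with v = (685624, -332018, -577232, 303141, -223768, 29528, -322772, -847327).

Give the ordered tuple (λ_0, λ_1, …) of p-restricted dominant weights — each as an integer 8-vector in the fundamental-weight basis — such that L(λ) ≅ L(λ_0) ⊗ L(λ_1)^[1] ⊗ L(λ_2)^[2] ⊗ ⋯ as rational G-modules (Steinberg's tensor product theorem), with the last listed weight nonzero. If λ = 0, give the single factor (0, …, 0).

((0, 4, 12, 7, 11, 11, 8, 3), (5, 7, 0, 9, 7, 4, 11, 1), (2, 5, 11, 12, 1, 4, 11, 10), (7, 5, 10, 7, 8, 10, 3, 10), (10, 6, 7, 10, 11, 3, 11, 4))

Compute c_i = Σ_j M_{ij} v_j with v = (685624, -332018, -577232, 303141, -223768, 29528, -322772, -847327):
  c_1 = -2*685624 + 0*-332018 + -3*-577232 + 0*303141 + 0*-223768 + -2*29528 + 0*-322772 + 0*-847327 = 301392
  c_2 = 0*685624 + 2*-332018 + 0*-577232 + 0*303141 + 0*-223768 + 0*29528 + 0*-322772 + -1*-847327 = 183291
  c_3 = 0*685624 + 0*-332018 + 0*-577232 + 0*303141 + -1*-223768 + 0*29528 + 0*-322772 + 0*-847327 = 223768
  c_4 = 0*685624 + 0*-332018 + 0*-577232 + 1*303141 + 0*-223768 + 0*29528 + 0*-322772 + 0*-847327 = 303141
  c_5 = 0*685624 + -1*-332018 + 0*-577232 + 0*303141 + 0*-223768 + 0*29528 + 0*-322772 + 0*-847327 = 332018
  c_6 = 1*685624 + 0*-332018 + 1*-577232 + 0*303141 + 0*-223768 + 0*29528 + 0*-322772 + 0*-847327 = 108392
  c_7 = 0*685624 + 0*-332018 + 0*-577232 + 0*303141 + 0*-223768 + 0*29528 + -1*-322772 + 0*-847327 = 322772
  c_8 = 1*685624 + 0*-332018 + 1*-577232 + 0*303141 + 0*-223768 + 1*29528 + 0*-322772 + 0*-847327 = 137920
p = 13; digits c_i = Σ_j d_{ij}·13^j, 0 ≤ d_{ij} < 13:
  c_1 = 301392 = 0·13^0 + 5·13^1 + 2·13^2 + 7·13^3 + 10·13^4
  c_2 = 183291 = 4·13^0 + 7·13^1 + 5·13^2 + 5·13^3 + 6·13^4
  c_3 = 223768 = 12·13^0 + 0·13^1 + 11·13^2 + 10·13^3 + 7·13^4
  c_4 = 303141 = 7·13^0 + 9·13^1 + 12·13^2 + 7·13^3 + 10·13^4
  c_5 = 332018 = 11·13^0 + 7·13^1 + 1·13^2 + 8·13^3 + 11·13^4
  c_6 = 108392 = 11·13^0 + 4·13^1 + 4·13^2 + 10·13^3 + 3·13^4
  c_7 = 322772 = 8·13^0 + 11·13^1 + 11·13^2 + 3·13^3 + 11·13^4
  c_8 = 137920 = 3·13^0 + 1·13^1 + 10·13^2 + 10·13^3 + 4·13^4
p-restricted factor λ_0 = (0, 4, 12, 7, 11, 11, 8, 3)
p-restricted factor λ_1 = (5, 7, 0, 9, 7, 4, 11, 1)
p-restricted factor λ_2 = (2, 5, 11, 12, 1, 4, 11, 10)
p-restricted factor λ_3 = (7, 5, 10, 7, 8, 10, 3, 10)
p-restricted factor λ_4 = (10, 6, 7, 10, 11, 3, 11, 4)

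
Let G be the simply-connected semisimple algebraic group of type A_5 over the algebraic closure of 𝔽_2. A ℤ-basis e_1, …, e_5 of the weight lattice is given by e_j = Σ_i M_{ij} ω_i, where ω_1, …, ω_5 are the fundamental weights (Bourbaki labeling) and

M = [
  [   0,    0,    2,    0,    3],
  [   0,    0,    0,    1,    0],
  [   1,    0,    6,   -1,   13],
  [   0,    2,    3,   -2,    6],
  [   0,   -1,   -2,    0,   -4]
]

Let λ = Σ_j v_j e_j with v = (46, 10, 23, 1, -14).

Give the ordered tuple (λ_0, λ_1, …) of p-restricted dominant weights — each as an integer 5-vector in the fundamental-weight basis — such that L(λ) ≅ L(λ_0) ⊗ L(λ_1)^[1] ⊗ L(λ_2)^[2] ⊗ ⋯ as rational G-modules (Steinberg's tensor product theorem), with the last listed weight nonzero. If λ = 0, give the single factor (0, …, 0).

((0, 1, 1, 1, 0), (0, 0, 0, 1, 0), (1, 0, 0, 0, 0))

In the fundamental-weight basis, λ has coordinates c = M·v (v = (46, 10, 23, 1, -14)):
  c_1 = 0*46 + 0*10 + 2*23 + 0*1 + 3*-14 = 4
  c_2 = 0*46 + 0*10 + 0*23 + 1*1 + 0*-14 = 1
  c_3 = 1*46 + 0*10 + 6*23 + -1*1 + 13*-14 = 1
  c_4 = 0*46 + 2*10 + 3*23 + -2*1 + 6*-14 = 3
  c_5 = 0*46 + -1*10 + -2*23 + 0*1 + -4*-14 = 0
p = 2; digits c_i = Σ_j d_{ij}·2^j, 0 ≤ d_{ij} < 2:
  c_1 = 4 = 0·2^0 + 0·2^1 + 1·2^2
  c_2 = 1 = 1·2^0
  c_3 = 1 = 1·2^0
  c_4 = 3 = 1·2^0 + 1·2^1
  c_5 = 0
Factor λ_0 = (0, 1, 1, 1, 0)
Factor λ_1 = (0, 0, 0, 1, 0)
Factor λ_2 = (1, 0, 0, 0, 0)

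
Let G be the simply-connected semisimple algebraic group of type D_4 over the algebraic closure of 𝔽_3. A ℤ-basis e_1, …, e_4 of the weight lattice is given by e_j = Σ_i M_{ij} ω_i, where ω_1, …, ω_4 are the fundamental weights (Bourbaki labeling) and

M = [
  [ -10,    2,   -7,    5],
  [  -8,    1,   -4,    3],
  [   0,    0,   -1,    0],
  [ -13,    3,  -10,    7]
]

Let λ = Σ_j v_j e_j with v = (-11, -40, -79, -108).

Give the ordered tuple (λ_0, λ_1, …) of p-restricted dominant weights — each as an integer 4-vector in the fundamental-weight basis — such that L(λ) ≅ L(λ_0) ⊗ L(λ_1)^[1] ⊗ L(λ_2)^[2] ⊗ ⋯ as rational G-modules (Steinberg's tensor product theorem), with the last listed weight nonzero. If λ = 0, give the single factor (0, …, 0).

ω-coordinates c = M·v, v = (-11, -40, -79, -108):
  c_1 = -10*-11 + 2*-40 + -7*-79 + 5*-108 = 43
  c_2 = -8*-11 + 1*-40 + -4*-79 + 3*-108 = 40
  c_3 = 0*-11 + 0*-40 + -1*-79 + 0*-108 = 79
  c_4 = -13*-11 + 3*-40 + -10*-79 + 7*-108 = 57
Writing each c_i in base p = 3:
  c_1 = 43 = 1·3^0 + 2·3^1 + 1·3^2 + 1·3^3
  c_2 = 40 = 1·3^0 + 1·3^1 + 1·3^2 + 1·3^3
  c_3 = 79 = 1·3^0 + 2·3^1 + 2·3^2 + 2·3^3
  c_4 = 57 = 0·3^0 + 1·3^1 + 0·3^2 + 2·3^3
λ_0 = (1, 1, 1, 0)
λ_1 = (2, 1, 2, 1)
λ_2 = (1, 1, 2, 0)
λ_3 = (1, 1, 2, 2)

((1, 1, 1, 0), (2, 1, 2, 1), (1, 1, 2, 0), (1, 1, 2, 2))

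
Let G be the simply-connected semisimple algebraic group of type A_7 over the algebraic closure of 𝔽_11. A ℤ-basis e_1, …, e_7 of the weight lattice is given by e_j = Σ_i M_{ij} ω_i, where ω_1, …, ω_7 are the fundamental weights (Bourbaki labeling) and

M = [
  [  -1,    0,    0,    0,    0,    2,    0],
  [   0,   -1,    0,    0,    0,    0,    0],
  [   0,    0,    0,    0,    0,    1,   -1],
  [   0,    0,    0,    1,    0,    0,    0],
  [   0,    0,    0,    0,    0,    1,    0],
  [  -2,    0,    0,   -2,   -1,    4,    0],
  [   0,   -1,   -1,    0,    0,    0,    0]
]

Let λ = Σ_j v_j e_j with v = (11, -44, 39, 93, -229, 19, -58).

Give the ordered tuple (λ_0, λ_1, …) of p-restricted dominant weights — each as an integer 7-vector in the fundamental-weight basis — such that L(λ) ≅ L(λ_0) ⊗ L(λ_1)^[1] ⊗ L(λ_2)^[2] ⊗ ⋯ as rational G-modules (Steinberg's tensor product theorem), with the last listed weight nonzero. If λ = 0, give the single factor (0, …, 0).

((5, 0, 0, 5, 8, 9, 5), (2, 4, 7, 8, 1, 8, 0))

Converting to the ω-basis (c_i = row i of M dotted with v = (11, -44, 39, 93, -229, 19, -58)):
  c_1 = (-1)·(11) + (0)·(-44) + 0·39 + 0·93 + (0)·(-229) + 2·19 + (0)·(-58) = 27
  c_2 = 0·11 + (-1)·(-44) + 0·39 + 0·93 + (0)·(-229) + 0·19 + (0)·(-58) = 44
  c_3 = 0·11 + (0)·(-44) + 0·39 + 0·93 + (0)·(-229) + 1·19 + (-1)·(-58) = 77
  c_4 = 0·11 + (0)·(-44) + 0·39 + 1·93 + (0)·(-229) + 0·19 + (0)·(-58) = 93
  c_5 = 0·11 + (0)·(-44) + 0·39 + 0·93 + (0)·(-229) + 1·19 + (0)·(-58) = 19
  c_6 = (-2)·(11) + (0)·(-44) + 0·39 + (-2)·(93) + (-1)·(-229) + 4·19 + (0)·(-58) = 97
  c_7 = 0·11 + (-1)·(-44) + (-1)·(39) + 0·93 + (0)·(-229) + 0·19 + (0)·(-58) = 5
Base-11 expansion of each c_i:
  c_1 = 27 = 5·11^0 + 2·11^1
  c_2 = 44 = 0·11^0 + 4·11^1
  c_3 = 77 = 0·11^0 + 7·11^1
  c_4 = 93 = 5·11^0 + 8·11^1
  c_5 = 19 = 8·11^0 + 1·11^1
  c_6 = 97 = 9·11^0 + 8·11^1
  c_7 = 5 = 5·11^0
λ_0 = (5, 0, 0, 5, 8, 9, 5)
λ_1 = (2, 4, 7, 8, 1, 8, 0)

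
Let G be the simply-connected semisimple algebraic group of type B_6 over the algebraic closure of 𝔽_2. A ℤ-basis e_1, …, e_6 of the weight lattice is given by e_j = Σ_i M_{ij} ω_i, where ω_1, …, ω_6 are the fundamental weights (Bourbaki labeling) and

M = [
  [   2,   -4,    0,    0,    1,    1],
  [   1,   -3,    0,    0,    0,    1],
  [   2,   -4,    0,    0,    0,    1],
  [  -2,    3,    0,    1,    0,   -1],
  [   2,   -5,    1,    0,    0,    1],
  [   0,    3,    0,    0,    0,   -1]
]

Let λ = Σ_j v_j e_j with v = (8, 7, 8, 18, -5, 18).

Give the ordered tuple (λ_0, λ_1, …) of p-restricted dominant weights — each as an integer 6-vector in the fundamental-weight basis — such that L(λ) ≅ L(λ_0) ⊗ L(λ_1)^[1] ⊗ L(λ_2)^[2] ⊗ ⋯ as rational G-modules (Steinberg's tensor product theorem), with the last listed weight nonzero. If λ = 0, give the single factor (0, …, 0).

((1, 1, 0, 1, 1, 1), (0, 0, 1, 0, 1, 1), (0, 1, 1, 1, 1, 0))

Compute c_i = Σ_j M_{ij} v_j with v = (8, 7, 8, 18, -5, 18):
  c_1 = 2·8 + (-4)·(7) + 0·8 + 0·18 + (1)·(-5) + 1·18 = 1
  c_2 = 1·8 + (-3)·(7) + 0·8 + 0·18 + (0)·(-5) + 1·18 = 5
  c_3 = 2·8 + (-4)·(7) + 0·8 + 0·18 + (0)·(-5) + 1·18 = 6
  c_4 = (-2)·(8) + 3·7 + 0·8 + 1·18 + (0)·(-5) + (-1)·(18) = 5
  c_5 = 2·8 + (-5)·(7) + 1·8 + 0·18 + (0)·(-5) + 1·18 = 7
  c_6 = 0·8 + 3·7 + 0·8 + 0·18 + (0)·(-5) + (-1)·(18) = 3
p = 2; digits c_i = Σ_j d_{ij}·2^j, 0 ≤ d_{ij} < 2:
  c_1 = 1 = 1·2^0
  c_2 = 5 = 1·2^0 + 0·2^1 + 1·2^2
  c_3 = 6 = 0·2^0 + 1·2^1 + 1·2^2
  c_4 = 5 = 1·2^0 + 0·2^1 + 1·2^2
  c_5 = 7 = 1·2^0 + 1·2^1 + 1·2^2
  c_6 = 3 = 1·2^0 + 1·2^1
p-restricted factor λ_0 = (1, 1, 0, 1, 1, 1)
p-restricted factor λ_1 = (0, 0, 1, 0, 1, 1)
p-restricted factor λ_2 = (0, 1, 1, 1, 1, 0)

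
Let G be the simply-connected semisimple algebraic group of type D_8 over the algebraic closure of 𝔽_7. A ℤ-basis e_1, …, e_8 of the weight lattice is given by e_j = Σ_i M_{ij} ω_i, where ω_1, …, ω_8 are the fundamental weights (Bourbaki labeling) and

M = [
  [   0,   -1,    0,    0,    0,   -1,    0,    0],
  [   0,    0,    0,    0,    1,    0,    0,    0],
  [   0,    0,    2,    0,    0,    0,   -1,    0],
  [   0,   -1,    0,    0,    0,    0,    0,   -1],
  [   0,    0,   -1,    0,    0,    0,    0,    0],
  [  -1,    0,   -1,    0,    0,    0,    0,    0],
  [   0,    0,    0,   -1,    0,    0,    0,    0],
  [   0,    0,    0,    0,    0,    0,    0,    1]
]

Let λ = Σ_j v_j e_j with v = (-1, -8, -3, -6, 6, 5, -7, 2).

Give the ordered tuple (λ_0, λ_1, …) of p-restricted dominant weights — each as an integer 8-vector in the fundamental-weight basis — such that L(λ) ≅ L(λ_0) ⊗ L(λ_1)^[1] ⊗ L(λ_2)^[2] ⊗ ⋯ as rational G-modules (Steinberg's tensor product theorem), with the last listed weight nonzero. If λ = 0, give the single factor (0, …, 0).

((3, 6, 1, 6, 3, 4, 6, 2),)

Converting to the ω-basis (c_i = row i of M dotted with v = (-1, -8, -3, -6, 6, 5, -7, 2)):
  c_1 = (0)·(-1) + (-1)·(-8) + (0)·(-3) + (0)·(-6) + (0)·(6) + (-1)·(5) + (0)·(-7) + (0)·(2) = 3
  c_2 = (0)·(-1) + (0)·(-8) + (0)·(-3) + (0)·(-6) + (1)·(6) + (0)·(5) + (0)·(-7) + (0)·(2) = 6
  c_3 = (0)·(-1) + (0)·(-8) + (2)·(-3) + (0)·(-6) + (0)·(6) + (0)·(5) + (-1)·(-7) + (0)·(2) = 1
  c_4 = (0)·(-1) + (-1)·(-8) + (0)·(-3) + (0)·(-6) + (0)·(6) + (0)·(5) + (0)·(-7) + (-1)·(2) = 6
  c_5 = (0)·(-1) + (0)·(-8) + (-1)·(-3) + (0)·(-6) + (0)·(6) + (0)·(5) + (0)·(-7) + (0)·(2) = 3
  c_6 = (-1)·(-1) + (0)·(-8) + (-1)·(-3) + (0)·(-6) + (0)·(6) + (0)·(5) + (0)·(-7) + (0)·(2) = 4
  c_7 = (0)·(-1) + (0)·(-8) + (0)·(-3) + (-1)·(-6) + (0)·(6) + (0)·(5) + (0)·(-7) + (0)·(2) = 6
  c_8 = (0)·(-1) + (0)·(-8) + (0)·(-3) + (0)·(-6) + (0)·(6) + (0)·(5) + (0)·(-7) + (1)·(2) = 2
Expand coordinatewise in base 7:
  c_1 = 3 = 3·7^0
  c_2 = 6 = 6·7^0
  c_3 = 1 = 1·7^0
  c_4 = 6 = 6·7^0
  c_5 = 3 = 3·7^0
  c_6 = 4 = 4·7^0
  c_7 = 6 = 6·7^0
  c_8 = 2 = 2·7^0
λ_0 = (3, 6, 1, 6, 3, 4, 6, 2)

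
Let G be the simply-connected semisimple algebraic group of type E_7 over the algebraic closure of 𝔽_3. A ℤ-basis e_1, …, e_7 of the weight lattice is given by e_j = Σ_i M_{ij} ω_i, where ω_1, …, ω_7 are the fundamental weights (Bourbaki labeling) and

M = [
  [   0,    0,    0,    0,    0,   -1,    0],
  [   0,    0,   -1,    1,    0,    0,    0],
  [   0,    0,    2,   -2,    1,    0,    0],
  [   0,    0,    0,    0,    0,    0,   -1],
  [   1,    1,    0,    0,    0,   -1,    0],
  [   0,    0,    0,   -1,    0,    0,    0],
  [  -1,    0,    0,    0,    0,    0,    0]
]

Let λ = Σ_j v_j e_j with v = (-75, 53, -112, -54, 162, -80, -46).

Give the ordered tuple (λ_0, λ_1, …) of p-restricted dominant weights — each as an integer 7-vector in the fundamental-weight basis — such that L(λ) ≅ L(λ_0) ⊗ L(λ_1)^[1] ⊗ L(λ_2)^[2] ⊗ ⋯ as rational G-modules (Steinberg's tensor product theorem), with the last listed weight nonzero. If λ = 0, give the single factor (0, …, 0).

Converting to the ω-basis (c_i = row i of M dotted with v = (-75, 53, -112, -54, 162, -80, -46)):
  c_1 = (0)·(-75) + (0)·(53) + (0)·(-112) + (0)·(-54) + (0)·(162) + (-1)·(-80) + (0)·(-46) = 80
  c_2 = (0)·(-75) + (0)·(53) + (-1)·(-112) + (1)·(-54) + (0)·(162) + (0)·(-80) + (0)·(-46) = 58
  c_3 = (0)·(-75) + (0)·(53) + (2)·(-112) + (-2)·(-54) + (1)·(162) + (0)·(-80) + (0)·(-46) = 46
  c_4 = (0)·(-75) + (0)·(53) + (0)·(-112) + (0)·(-54) + (0)·(162) + (0)·(-80) + (-1)·(-46) = 46
  c_5 = (1)·(-75) + (1)·(53) + (0)·(-112) + (0)·(-54) + (0)·(162) + (-1)·(-80) + (0)·(-46) = 58
  c_6 = (0)·(-75) + (0)·(53) + (0)·(-112) + (-1)·(-54) + (0)·(162) + (0)·(-80) + (0)·(-46) = 54
  c_7 = (-1)·(-75) + (0)·(53) + (0)·(-112) + (0)·(-54) + (0)·(162) + (0)·(-80) + (0)·(-46) = 75
Expand coordinatewise in base 3:
  c_1 = 80 = 2·3^0 + 2·3^1 + 2·3^2 + 2·3^3
  c_2 = 58 = 1·3^0 + 1·3^1 + 0·3^2 + 2·3^3
  c_3 = 46 = 1·3^0 + 0·3^1 + 2·3^2 + 1·3^3
  c_4 = 46 = 1·3^0 + 0·3^1 + 2·3^2 + 1·3^3
  c_5 = 58 = 1·3^0 + 1·3^1 + 0·3^2 + 2·3^3
  c_6 = 54 = 0·3^0 + 0·3^1 + 0·3^2 + 2·3^3
  c_7 = 75 = 0·3^0 + 1·3^1 + 2·3^2 + 2·3^3
p-restricted factor λ_0 = (2, 1, 1, 1, 1, 0, 0)
p-restricted factor λ_1 = (2, 1, 0, 0, 1, 0, 1)
p-restricted factor λ_2 = (2, 0, 2, 2, 0, 0, 2)
p-restricted factor λ_3 = (2, 2, 1, 1, 2, 2, 2)

((2, 1, 1, 1, 1, 0, 0), (2, 1, 0, 0, 1, 0, 1), (2, 0, 2, 2, 0, 0, 2), (2, 2, 1, 1, 2, 2, 2))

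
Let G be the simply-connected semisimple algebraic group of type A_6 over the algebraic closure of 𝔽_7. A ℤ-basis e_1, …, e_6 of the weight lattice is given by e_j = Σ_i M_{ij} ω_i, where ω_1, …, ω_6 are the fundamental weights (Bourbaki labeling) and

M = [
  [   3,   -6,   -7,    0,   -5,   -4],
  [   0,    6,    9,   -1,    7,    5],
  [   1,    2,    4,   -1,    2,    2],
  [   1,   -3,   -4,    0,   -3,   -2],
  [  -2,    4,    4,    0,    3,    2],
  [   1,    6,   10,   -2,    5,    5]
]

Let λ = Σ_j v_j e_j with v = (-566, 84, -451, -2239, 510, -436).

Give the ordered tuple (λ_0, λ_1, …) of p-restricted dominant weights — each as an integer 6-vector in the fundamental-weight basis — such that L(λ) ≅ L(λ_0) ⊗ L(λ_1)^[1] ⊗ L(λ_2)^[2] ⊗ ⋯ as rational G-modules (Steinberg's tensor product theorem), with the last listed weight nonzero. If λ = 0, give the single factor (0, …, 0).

Compute c_i = Σ_j M_{ij} v_j with v = (-566, 84, -451, -2239, 510, -436):
  c_1 = (3)·(-566) + (-6)·(84) + (-7)·(-451) + (0)·(-2239) + (-5)·(510) + (-4)·(-436) = 149
  c_2 = (0)·(-566) + (6)·(84) + (9)·(-451) + (-1)·(-2239) + (7)·(510) + (5)·(-436) = 74
  c_3 = (1)·(-566) + (2)·(84) + (4)·(-451) + (-1)·(-2239) + (2)·(510) + (2)·(-436) = 185
  c_4 = (1)·(-566) + (-3)·(84) + (-4)·(-451) + (0)·(-2239) + (-3)·(510) + (-2)·(-436) = 328
  c_5 = (-2)·(-566) + (4)·(84) + (4)·(-451) + (0)·(-2239) + (3)·(510) + (2)·(-436) = 322
  c_6 = (1)·(-566) + (6)·(84) + (10)·(-451) + (-2)·(-2239) + (5)·(510) + (5)·(-436) = 276
Base-7 expansion of each c_i:
  c_1 = 149 = 2·7^0 + 0·7^1 + 3·7^2
  c_2 = 74 = 4·7^0 + 3·7^1 + 1·7^2
  c_3 = 185 = 3·7^0 + 5·7^1 + 3·7^2
  c_4 = 328 = 6·7^0 + 4·7^1 + 6·7^2
  c_5 = 322 = 0·7^0 + 4·7^1 + 6·7^2
  c_6 = 276 = 3·7^0 + 4·7^1 + 5·7^2
p-restricted factor λ_0 = (2, 4, 3, 6, 0, 3)
p-restricted factor λ_1 = (0, 3, 5, 4, 4, 4)
p-restricted factor λ_2 = (3, 1, 3, 6, 6, 5)

((2, 4, 3, 6, 0, 3), (0, 3, 5, 4, 4, 4), (3, 1, 3, 6, 6, 5))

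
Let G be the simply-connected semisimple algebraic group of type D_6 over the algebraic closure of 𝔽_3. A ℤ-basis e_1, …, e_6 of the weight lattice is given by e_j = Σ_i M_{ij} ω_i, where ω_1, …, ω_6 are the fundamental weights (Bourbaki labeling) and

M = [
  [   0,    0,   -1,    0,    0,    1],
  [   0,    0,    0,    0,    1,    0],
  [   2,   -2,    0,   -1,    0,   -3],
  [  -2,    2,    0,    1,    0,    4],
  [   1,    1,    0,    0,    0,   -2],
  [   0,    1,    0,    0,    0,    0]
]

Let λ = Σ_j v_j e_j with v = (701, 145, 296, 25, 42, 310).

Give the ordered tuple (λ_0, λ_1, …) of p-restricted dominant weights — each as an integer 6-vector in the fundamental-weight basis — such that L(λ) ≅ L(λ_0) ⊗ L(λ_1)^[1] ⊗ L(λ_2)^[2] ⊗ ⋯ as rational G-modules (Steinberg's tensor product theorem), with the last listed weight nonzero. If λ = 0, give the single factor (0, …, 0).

Compute c_i = Σ_j M_{ij} v_j with v = (701, 145, 296, 25, 42, 310):
  c_1 = 0·701 + 0·145 + (-1)·(296) + 0·25 + 0·42 + 1·310 = 14
  c_2 = 0·701 + 0·145 + 0·296 + 0·25 + 1·42 + 0·310 = 42
  c_3 = 2·701 + (-2)·(145) + 0·296 + (-1)·(25) + 0·42 + (-3)·(310) = 157
  c_4 = (-2)·(701) + 2·145 + 0·296 + 1·25 + 0·42 + 4·310 = 153
  c_5 = 1·701 + 1·145 + 0·296 + 0·25 + 0·42 + (-2)·(310) = 226
  c_6 = 0·701 + 1·145 + 0·296 + 0·25 + 0·42 + 0·310 = 145
Writing each c_i in base p = 3:
  c_1 = 14 = 2·3^0 + 1·3^1 + 1·3^2
  c_2 = 42 = 0·3^0 + 2·3^1 + 1·3^2 + 1·3^3
  c_3 = 157 = 1·3^0 + 1·3^1 + 2·3^2 + 2·3^3 + 1·3^4
  c_4 = 153 = 0·3^0 + 0·3^1 + 2·3^2 + 2·3^3 + 1·3^4
  c_5 = 226 = 1·3^0 + 0·3^1 + 1·3^2 + 2·3^3 + 2·3^4
  c_6 = 145 = 1·3^0 + 0·3^1 + 1·3^2 + 2·3^3 + 1·3^4
λ_0 = (2, 0, 1, 0, 1, 1)
λ_1 = (1, 2, 1, 0, 0, 0)
λ_2 = (1, 1, 2, 2, 1, 1)
λ_3 = (0, 1, 2, 2, 2, 2)
λ_4 = (0, 0, 1, 1, 2, 1)

((2, 0, 1, 0, 1, 1), (1, 2, 1, 0, 0, 0), (1, 1, 2, 2, 1, 1), (0, 1, 2, 2, 2, 2), (0, 0, 1, 1, 2, 1))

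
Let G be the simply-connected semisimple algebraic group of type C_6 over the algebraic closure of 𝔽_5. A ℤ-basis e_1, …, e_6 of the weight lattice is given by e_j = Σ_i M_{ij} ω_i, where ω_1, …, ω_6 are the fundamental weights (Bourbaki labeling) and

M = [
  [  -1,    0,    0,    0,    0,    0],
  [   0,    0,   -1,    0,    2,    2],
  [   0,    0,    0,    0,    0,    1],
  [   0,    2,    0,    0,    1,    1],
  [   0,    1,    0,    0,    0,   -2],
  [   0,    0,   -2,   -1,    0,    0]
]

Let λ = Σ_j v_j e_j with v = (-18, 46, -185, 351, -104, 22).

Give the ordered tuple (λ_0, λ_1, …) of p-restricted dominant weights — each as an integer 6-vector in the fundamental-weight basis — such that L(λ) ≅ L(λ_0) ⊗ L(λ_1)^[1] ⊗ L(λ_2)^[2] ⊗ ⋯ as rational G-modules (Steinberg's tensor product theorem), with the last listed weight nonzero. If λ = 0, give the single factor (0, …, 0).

In the fundamental-weight basis, λ has coordinates c = M·v (v = (-18, 46, -185, 351, -104, 22)):
  c_1 = (-1)·(-18) + 0·46 + (0)·(-185) + 0·351 + (0)·(-104) + 0·22 = 18
  c_2 = (0)·(-18) + 0·46 + (-1)·(-185) + 0·351 + (2)·(-104) + 2·22 = 21
  c_3 = (0)·(-18) + 0·46 + (0)·(-185) + 0·351 + (0)·(-104) + 1·22 = 22
  c_4 = (0)·(-18) + 2·46 + (0)·(-185) + 0·351 + (1)·(-104) + 1·22 = 10
  c_5 = (0)·(-18) + 1·46 + (0)·(-185) + 0·351 + (0)·(-104) + (-2)·(22) = 2
  c_6 = (0)·(-18) + 0·46 + (-2)·(-185) + (-1)·(351) + (0)·(-104) + 0·22 = 19
Base-5 expansion of each c_i:
  c_1 = 18 = 3·5^0 + 3·5^1
  c_2 = 21 = 1·5^0 + 4·5^1
  c_3 = 22 = 2·5^0 + 4·5^1
  c_4 = 10 = 0·5^0 + 2·5^1
  c_5 = 2 = 2·5^0
  c_6 = 19 = 4·5^0 + 3·5^1
p-restricted factor λ_0 = (3, 1, 2, 0, 2, 4)
p-restricted factor λ_1 = (3, 4, 4, 2, 0, 3)

((3, 1, 2, 0, 2, 4), (3, 4, 4, 2, 0, 3))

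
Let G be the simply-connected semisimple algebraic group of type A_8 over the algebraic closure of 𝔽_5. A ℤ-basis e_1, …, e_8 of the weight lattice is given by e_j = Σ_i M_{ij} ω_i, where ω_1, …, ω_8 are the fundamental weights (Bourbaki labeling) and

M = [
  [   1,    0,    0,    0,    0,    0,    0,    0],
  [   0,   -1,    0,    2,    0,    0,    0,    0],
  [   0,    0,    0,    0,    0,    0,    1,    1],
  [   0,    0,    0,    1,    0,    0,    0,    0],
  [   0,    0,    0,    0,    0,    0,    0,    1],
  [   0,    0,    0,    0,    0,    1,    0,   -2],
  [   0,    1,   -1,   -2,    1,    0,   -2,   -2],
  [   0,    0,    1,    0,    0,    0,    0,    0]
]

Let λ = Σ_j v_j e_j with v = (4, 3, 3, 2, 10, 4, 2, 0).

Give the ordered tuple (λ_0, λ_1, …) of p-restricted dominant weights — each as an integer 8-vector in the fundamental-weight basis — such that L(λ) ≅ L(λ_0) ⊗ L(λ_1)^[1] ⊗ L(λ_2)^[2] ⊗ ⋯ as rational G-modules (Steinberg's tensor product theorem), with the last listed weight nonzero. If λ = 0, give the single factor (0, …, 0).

((4, 1, 2, 2, 0, 4, 2, 3),)

In the fundamental-weight basis, λ has coordinates c = M·v (v = (4, 3, 3, 2, 10, 4, 2, 0)):
  c_1 = (1)·(4) + (0)·(3) + (0)·(3) + (0)·(2) + (0)·(10) + (0)·(4) + (0)·(2) + (0)·(0) = 4
  c_2 = (0)·(4) + (-1)·(3) + (0)·(3) + (2)·(2) + (0)·(10) + (0)·(4) + (0)·(2) + (0)·(0) = 1
  c_3 = (0)·(4) + (0)·(3) + (0)·(3) + (0)·(2) + (0)·(10) + (0)·(4) + (1)·(2) + (1)·(0) = 2
  c_4 = (0)·(4) + (0)·(3) + (0)·(3) + (1)·(2) + (0)·(10) + (0)·(4) + (0)·(2) + (0)·(0) = 2
  c_5 = (0)·(4) + (0)·(3) + (0)·(3) + (0)·(2) + (0)·(10) + (0)·(4) + (0)·(2) + (1)·(0) = 0
  c_6 = (0)·(4) + (0)·(3) + (0)·(3) + (0)·(2) + (0)·(10) + (1)·(4) + (0)·(2) + (-2)·(0) = 4
  c_7 = (0)·(4) + (1)·(3) + (-1)·(3) + (-2)·(2) + (1)·(10) + (0)·(4) + (-2)·(2) + (-2)·(0) = 2
  c_8 = (0)·(4) + (0)·(3) + (1)·(3) + (0)·(2) + (0)·(10) + (0)·(4) + (0)·(2) + (0)·(0) = 3
Writing each c_i in base p = 5:
  c_1 = 4 = 4·5^0
  c_2 = 1 = 1·5^0
  c_3 = 2 = 2·5^0
  c_4 = 2 = 2·5^0
  c_5 = 0
  c_6 = 4 = 4·5^0
  c_7 = 2 = 2·5^0
  c_8 = 3 = 3·5^0
p-restricted factor λ_0 = (4, 1, 2, 2, 0, 4, 2, 3)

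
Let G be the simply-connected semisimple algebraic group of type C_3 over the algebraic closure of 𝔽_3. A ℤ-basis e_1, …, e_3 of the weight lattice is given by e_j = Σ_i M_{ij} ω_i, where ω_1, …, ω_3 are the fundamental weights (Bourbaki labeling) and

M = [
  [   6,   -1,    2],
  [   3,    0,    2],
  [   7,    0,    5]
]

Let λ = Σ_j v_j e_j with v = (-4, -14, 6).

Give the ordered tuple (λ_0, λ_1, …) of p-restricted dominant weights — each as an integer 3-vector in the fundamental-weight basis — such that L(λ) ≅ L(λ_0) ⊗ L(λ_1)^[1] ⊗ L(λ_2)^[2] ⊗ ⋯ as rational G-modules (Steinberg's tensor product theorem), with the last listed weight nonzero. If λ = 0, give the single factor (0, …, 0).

Change of basis e → ω: c = M·v where v = (-4, -14, 6):
  c_1 = (6)·(-4) + (-1)·(-14) + 2·6 = 2
  c_2 = (3)·(-4) + (0)·(-14) + 2·6 = 0
  c_3 = (7)·(-4) + (0)·(-14) + 5·6 = 2
Expand coordinatewise in base 3:
  c_1 = 2 = 2·3^0
  c_2 = 0
  c_3 = 2 = 2·3^0
λ_0 = (2, 0, 2)

((2, 0, 2),)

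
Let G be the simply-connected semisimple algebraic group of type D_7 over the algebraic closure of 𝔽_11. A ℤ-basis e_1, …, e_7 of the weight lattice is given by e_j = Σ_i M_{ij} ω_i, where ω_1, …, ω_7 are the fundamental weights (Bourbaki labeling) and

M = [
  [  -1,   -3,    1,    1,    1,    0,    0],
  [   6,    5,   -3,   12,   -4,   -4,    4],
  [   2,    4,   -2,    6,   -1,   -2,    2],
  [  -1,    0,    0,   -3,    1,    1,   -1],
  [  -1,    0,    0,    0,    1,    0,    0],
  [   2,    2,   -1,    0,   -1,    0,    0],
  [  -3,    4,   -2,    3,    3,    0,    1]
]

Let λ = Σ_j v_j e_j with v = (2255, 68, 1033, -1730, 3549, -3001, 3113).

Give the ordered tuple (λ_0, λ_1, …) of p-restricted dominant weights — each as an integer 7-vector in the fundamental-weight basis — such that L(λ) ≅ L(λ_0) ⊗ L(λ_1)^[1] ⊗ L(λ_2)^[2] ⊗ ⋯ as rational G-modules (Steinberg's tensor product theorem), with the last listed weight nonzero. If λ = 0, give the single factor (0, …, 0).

Change of basis e → ω: c = M·v where v = (2255, 68, 1033, -1730, 3549, -3001, 3113):
  c_1 = (-1)·(2255) + (-3)·(68) + (1)·(1033) + (1)·(-1730) + (1)·(3549) + (0)·(-3001) + (0)·(3113) = 393
  c_2 = (6)·(2255) + (5)·(68) + (-3)·(1033) + (12)·(-1730) + (-4)·(3549) + (-4)·(-3001) + (4)·(3113) = 271
  c_3 = (2)·(2255) + (4)·(68) + (-2)·(1033) + (6)·(-1730) + (-1)·(3549) + (-2)·(-3001) + (2)·(3113) = 1015
  c_4 = (-1)·(2255) + (0)·(68) + (0)·(1033) + (-3)·(-1730) + (1)·(3549) + (1)·(-3001) + (-1)·(3113) = 370
  c_5 = (-1)·(2255) + (0)·(68) + (0)·(1033) + (0)·(-1730) + (1)·(3549) + (0)·(-3001) + (0)·(3113) = 1294
  c_6 = (2)·(2255) + (2)·(68) + (-1)·(1033) + (0)·(-1730) + (-1)·(3549) + (0)·(-3001) + (0)·(3113) = 64
  c_7 = (-3)·(2255) + (4)·(68) + (-2)·(1033) + (3)·(-1730) + (3)·(3549) + (0)·(-3001) + (1)·(3113) = 11
Writing each c_i in base p = 11:
  c_1 = 393 = 8·11^0 + 2·11^1 + 3·11^2
  c_2 = 271 = 7·11^0 + 2·11^1 + 2·11^2
  c_3 = 1015 = 3·11^0 + 4·11^1 + 8·11^2
  c_4 = 370 = 7·11^0 + 0·11^1 + 3·11^2
  c_5 = 1294 = 7·11^0 + 7·11^1 + 10·11^2
  c_6 = 64 = 9·11^0 + 5·11^1
  c_7 = 11 = 0·11^0 + 1·11^1
Factor λ_0 = (8, 7, 3, 7, 7, 9, 0)
Factor λ_1 = (2, 2, 4, 0, 7, 5, 1)
Factor λ_2 = (3, 2, 8, 3, 10, 0, 0)

((8, 7, 3, 7, 7, 9, 0), (2, 2, 4, 0, 7, 5, 1), (3, 2, 8, 3, 10, 0, 0))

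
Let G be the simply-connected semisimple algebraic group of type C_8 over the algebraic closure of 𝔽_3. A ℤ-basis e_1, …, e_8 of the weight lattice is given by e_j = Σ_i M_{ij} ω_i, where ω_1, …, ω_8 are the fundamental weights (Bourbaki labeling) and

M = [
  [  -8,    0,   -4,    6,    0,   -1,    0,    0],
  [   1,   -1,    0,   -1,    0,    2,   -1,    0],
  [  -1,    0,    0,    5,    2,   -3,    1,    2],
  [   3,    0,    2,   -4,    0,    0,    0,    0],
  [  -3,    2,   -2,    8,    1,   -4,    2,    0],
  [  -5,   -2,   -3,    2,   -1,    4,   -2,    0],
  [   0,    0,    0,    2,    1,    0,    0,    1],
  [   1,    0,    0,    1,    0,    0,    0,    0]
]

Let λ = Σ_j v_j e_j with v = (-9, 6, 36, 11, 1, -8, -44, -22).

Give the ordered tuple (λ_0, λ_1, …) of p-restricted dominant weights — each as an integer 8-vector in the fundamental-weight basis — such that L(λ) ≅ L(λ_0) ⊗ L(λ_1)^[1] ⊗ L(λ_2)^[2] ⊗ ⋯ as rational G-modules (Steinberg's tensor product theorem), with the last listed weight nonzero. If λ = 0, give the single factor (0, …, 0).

((2, 2, 2, 1, 0, 2, 1, 2),)

In the fundamental-weight basis, λ has coordinates c = M·v (v = (-9, 6, 36, 11, 1, -8, -44, -22)):
  c_1 = (-8)·(-9) + 0·6 + (-4)·(36) + 6·11 + 0·1 + (-1)·(-8) + (0)·(-44) + (0)·(-22) = 2
  c_2 = (1)·(-9) + (-1)·(6) + 0·36 + (-1)·(11) + 0·1 + (2)·(-8) + (-1)·(-44) + (0)·(-22) = 2
  c_3 = (-1)·(-9) + 0·6 + 0·36 + 5·11 + 2·1 + (-3)·(-8) + (1)·(-44) + (2)·(-22) = 2
  c_4 = (3)·(-9) + 0·6 + 2·36 + (-4)·(11) + 0·1 + (0)·(-8) + (0)·(-44) + (0)·(-22) = 1
  c_5 = (-3)·(-9) + 2·6 + (-2)·(36) + 8·11 + 1·1 + (-4)·(-8) + (2)·(-44) + (0)·(-22) = 0
  c_6 = (-5)·(-9) + (-2)·(6) + (-3)·(36) + 2·11 + (-1)·(1) + (4)·(-8) + (-2)·(-44) + (0)·(-22) = 2
  c_7 = (0)·(-9) + 0·6 + 0·36 + 2·11 + 1·1 + (0)·(-8) + (0)·(-44) + (1)·(-22) = 1
  c_8 = (1)·(-9) + 0·6 + 0·36 + 1·11 + 0·1 + (0)·(-8) + (0)·(-44) + (0)·(-22) = 2
Writing each c_i in base p = 3:
  c_1 = 2 = 2·3^0
  c_2 = 2 = 2·3^0
  c_3 = 2 = 2·3^0
  c_4 = 1 = 1·3^0
  c_5 = 0
  c_6 = 2 = 2·3^0
  c_7 = 1 = 1·3^0
  c_8 = 2 = 2·3^0
Factor λ_0 = (2, 2, 2, 1, 0, 2, 1, 2)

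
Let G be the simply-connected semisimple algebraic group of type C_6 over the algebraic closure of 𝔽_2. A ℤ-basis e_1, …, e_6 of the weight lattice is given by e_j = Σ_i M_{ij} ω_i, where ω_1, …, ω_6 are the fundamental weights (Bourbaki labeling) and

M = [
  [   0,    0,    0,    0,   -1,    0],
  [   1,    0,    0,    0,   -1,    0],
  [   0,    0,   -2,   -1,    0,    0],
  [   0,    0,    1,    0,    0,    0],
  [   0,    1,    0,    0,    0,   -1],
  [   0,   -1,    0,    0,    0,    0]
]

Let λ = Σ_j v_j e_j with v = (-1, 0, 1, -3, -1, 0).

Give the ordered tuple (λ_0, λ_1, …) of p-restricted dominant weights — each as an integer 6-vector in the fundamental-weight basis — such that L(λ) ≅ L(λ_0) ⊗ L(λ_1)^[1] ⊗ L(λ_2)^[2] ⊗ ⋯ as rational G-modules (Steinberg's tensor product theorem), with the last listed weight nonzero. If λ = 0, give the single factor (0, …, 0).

((1, 0, 1, 1, 0, 0),)

ω-coordinates c = M·v, v = (-1, 0, 1, -3, -1, 0):
  c_1 = (0)·(-1) + 0·0 + 0·1 + (0)·(-3) + (-1)·(-1) + 0·0 = 1
  c_2 = (1)·(-1) + 0·0 + 0·1 + (0)·(-3) + (-1)·(-1) + 0·0 = 0
  c_3 = (0)·(-1) + 0·0 + (-2)·(1) + (-1)·(-3) + (0)·(-1) + 0·0 = 1
  c_4 = (0)·(-1) + 0·0 + 1·1 + (0)·(-3) + (0)·(-1) + 0·0 = 1
  c_5 = (0)·(-1) + 1·0 + 0·1 + (0)·(-3) + (0)·(-1) + (-1)·(0) = 0
  c_6 = (0)·(-1) + (-1)·(0) + 0·1 + (0)·(-3) + (0)·(-1) + 0·0 = 0
Expand coordinatewise in base 2:
  c_1 = 1 = 1·2^0
  c_2 = 0
  c_3 = 1 = 1·2^0
  c_4 = 1 = 1·2^0
  c_5 = 0
  c_6 = 0
p-restricted factor λ_0 = (1, 0, 1, 1, 0, 0)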